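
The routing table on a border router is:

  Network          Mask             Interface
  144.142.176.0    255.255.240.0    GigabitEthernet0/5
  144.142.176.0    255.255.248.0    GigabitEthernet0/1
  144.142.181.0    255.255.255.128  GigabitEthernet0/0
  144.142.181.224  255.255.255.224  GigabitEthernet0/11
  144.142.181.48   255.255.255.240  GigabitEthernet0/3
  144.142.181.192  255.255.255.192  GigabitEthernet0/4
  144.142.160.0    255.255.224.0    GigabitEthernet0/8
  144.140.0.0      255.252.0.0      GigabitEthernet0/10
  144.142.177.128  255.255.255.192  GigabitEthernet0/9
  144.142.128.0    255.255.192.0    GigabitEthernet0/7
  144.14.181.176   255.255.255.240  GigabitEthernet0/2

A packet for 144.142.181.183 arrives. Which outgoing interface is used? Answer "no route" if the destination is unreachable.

Routes whose prefix contains 144.142.181.183:
  144.140.0.0/14 (144.140.0.0 - 144.143.255.255) -> GigabitEthernet0/10
  144.142.128.0/18 (144.142.128.0 - 144.142.191.255) -> GigabitEthernet0/7
  144.142.160.0/19 (144.142.160.0 - 144.142.191.255) -> GigabitEthernet0/8
  144.142.176.0/20 (144.142.176.0 - 144.142.191.255) -> GigabitEthernet0/5
  144.142.176.0/21 (144.142.176.0 - 144.142.183.255) -> GigabitEthernet0/1
More-specific entries that do NOT match:
  144.142.181.48/28 (144.142.181.48 - 144.142.181.63) does not contain 144.142.181.183
  144.14.181.176/28 (144.14.181.176 - 144.14.181.191) does not contain 144.142.181.183
  144.142.181.224/27 (144.142.181.224 - 144.142.181.255) does not contain 144.142.181.183
  144.142.181.192/26 (144.142.181.192 - 144.142.181.255) does not contain 144.142.181.183
  144.142.177.128/26 (144.142.177.128 - 144.142.177.191) does not contain 144.142.181.183
  144.142.181.0/25 (144.142.181.0 - 144.142.181.127) does not contain 144.142.181.183
Longest matching prefix is /21 -> interface GigabitEthernet0/1.

GigabitEthernet0/1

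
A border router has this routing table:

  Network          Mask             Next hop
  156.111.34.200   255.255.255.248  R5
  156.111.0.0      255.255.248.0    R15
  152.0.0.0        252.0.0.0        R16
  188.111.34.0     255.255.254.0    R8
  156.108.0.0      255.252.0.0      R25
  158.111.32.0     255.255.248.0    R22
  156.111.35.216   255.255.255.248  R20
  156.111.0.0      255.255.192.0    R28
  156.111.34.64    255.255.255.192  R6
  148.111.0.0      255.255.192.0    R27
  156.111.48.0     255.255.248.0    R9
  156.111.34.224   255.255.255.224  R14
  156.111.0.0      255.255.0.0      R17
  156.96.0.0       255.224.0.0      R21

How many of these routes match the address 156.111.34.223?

Prefixes containing 156.111.34.223:
  156.96.0.0/11 (156.96.0.0 - 156.127.255.255)
  156.108.0.0/14 (156.108.0.0 - 156.111.255.255)
  156.111.0.0/16 (156.111.0.0 - 156.111.255.255)
  156.111.0.0/18 (156.111.0.0 - 156.111.63.255)
Total matching entries: 4.

4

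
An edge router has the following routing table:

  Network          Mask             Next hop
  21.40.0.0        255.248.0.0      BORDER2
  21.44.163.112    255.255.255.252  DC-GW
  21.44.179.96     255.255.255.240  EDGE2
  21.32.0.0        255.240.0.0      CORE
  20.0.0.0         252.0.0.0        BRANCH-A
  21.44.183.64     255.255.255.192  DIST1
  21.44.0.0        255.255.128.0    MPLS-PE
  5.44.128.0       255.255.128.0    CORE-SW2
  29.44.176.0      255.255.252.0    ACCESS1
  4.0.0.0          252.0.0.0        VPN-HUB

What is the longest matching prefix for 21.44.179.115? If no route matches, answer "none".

Entries matching 21.44.179.115:
  20.0.0.0/6 (20.0.0.0 - 23.255.255.255)
  21.32.0.0/12 (21.32.0.0 - 21.47.255.255)
  21.40.0.0/13 (21.40.0.0 - 21.47.255.255)
Most specific is 21.40.0.0/13.

21.40.0.0/13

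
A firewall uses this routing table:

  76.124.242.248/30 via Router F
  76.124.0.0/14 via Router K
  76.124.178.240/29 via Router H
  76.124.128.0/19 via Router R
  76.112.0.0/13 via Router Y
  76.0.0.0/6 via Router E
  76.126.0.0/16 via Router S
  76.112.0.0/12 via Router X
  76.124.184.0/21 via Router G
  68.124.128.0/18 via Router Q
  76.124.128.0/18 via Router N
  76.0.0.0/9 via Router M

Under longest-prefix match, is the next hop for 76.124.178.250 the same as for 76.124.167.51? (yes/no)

yes

76.124.178.250: longest match 76.124.128.0/18 -> Router N
76.124.167.51: longest match 76.124.128.0/18 -> Router N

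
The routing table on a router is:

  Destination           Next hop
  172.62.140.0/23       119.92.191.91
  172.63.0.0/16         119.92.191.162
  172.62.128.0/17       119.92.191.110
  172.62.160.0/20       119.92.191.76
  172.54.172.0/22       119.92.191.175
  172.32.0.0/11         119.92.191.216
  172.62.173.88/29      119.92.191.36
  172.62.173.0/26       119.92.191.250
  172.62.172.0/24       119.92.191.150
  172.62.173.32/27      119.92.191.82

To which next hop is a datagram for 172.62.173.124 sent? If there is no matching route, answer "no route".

119.92.191.76

Routes whose prefix contains 172.62.173.124:
  172.32.0.0/11 (172.32.0.0 - 172.63.255.255) -> 119.92.191.216
  172.62.128.0/17 (172.62.128.0 - 172.62.255.255) -> 119.92.191.110
  172.62.160.0/20 (172.62.160.0 - 172.62.175.255) -> 119.92.191.76
More-specific entries that do NOT match:
  172.62.173.88/29 (172.62.173.88 - 172.62.173.95) does not contain 172.62.173.124
  172.62.173.32/27 (172.62.173.32 - 172.62.173.63) does not contain 172.62.173.124
  172.62.173.0/26 (172.62.173.0 - 172.62.173.63) does not contain 172.62.173.124
  172.62.172.0/24 (172.62.172.0 - 172.62.172.255) does not contain 172.62.173.124
  172.62.140.0/23 (172.62.140.0 - 172.62.141.255) does not contain 172.62.173.124
  172.54.172.0/22 (172.54.172.0 - 172.54.175.255) does not contain 172.62.173.124
Longest matching prefix is /20 -> next hop 119.92.191.76.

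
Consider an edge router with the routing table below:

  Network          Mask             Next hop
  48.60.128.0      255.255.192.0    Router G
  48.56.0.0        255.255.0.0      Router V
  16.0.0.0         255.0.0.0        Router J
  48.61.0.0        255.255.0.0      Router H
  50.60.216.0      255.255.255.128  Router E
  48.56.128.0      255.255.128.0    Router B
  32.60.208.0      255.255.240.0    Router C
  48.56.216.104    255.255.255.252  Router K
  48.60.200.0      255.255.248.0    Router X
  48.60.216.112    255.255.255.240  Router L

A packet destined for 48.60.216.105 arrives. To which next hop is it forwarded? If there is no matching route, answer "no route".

no route

No entry's prefix contains 48.60.216.105; there is no default route.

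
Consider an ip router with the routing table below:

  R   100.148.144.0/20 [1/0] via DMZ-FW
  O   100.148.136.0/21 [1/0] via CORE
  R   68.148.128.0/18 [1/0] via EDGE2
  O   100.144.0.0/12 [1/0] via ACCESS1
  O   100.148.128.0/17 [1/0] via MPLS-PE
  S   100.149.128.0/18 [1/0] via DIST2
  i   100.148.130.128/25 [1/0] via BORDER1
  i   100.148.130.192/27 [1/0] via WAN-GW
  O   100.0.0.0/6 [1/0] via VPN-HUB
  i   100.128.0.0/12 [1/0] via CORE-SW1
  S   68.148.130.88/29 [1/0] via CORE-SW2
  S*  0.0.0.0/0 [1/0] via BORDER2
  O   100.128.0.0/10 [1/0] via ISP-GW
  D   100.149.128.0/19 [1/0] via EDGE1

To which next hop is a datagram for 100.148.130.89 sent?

Routes whose prefix contains 100.148.130.89:
  0.0.0.0/0 (default, matches everything) -> BORDER2
  100.0.0.0/6 (100.0.0.0 - 103.255.255.255) -> VPN-HUB
  100.128.0.0/10 (100.128.0.0 - 100.191.255.255) -> ISP-GW
  100.144.0.0/12 (100.144.0.0 - 100.159.255.255) -> ACCESS1
  100.148.128.0/17 (100.148.128.0 - 100.148.255.255) -> MPLS-PE
More-specific entries that do NOT match:
  68.148.130.88/29 (68.148.130.88 - 68.148.130.95) does not contain 100.148.130.89
  100.148.130.192/27 (100.148.130.192 - 100.148.130.223) does not contain 100.148.130.89
  100.148.130.128/25 (100.148.130.128 - 100.148.130.255) does not contain 100.148.130.89
  100.148.136.0/21 (100.148.136.0 - 100.148.143.255) does not contain 100.148.130.89
  100.148.144.0/20 (100.148.144.0 - 100.148.159.255) does not contain 100.148.130.89
  100.149.128.0/19 (100.149.128.0 - 100.149.159.255) does not contain 100.148.130.89
  68.148.128.0/18 (68.148.128.0 - 68.148.191.255) does not contain 100.148.130.89
  100.149.128.0/18 (100.149.128.0 - 100.149.191.255) does not contain 100.148.130.89
Longest matching prefix is /17 -> next hop MPLS-PE.

MPLS-PE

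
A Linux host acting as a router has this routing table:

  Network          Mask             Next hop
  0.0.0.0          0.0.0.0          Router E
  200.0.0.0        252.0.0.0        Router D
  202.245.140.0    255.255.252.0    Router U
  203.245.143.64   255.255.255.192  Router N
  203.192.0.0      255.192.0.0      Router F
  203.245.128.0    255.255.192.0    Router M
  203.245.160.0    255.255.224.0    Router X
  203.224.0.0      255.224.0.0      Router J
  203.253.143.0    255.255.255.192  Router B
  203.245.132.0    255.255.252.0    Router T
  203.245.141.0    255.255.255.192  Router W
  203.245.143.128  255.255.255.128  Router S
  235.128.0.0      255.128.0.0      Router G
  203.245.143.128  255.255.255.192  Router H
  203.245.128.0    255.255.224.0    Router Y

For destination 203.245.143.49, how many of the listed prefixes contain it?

Prefixes containing 203.245.143.49:
  0.0.0.0/0 (default, matches everything)
  200.0.0.0/6 (200.0.0.0 - 203.255.255.255)
  203.192.0.0/10 (203.192.0.0 - 203.255.255.255)
  203.224.0.0/11 (203.224.0.0 - 203.255.255.255)
  203.245.128.0/18 (203.245.128.0 - 203.245.191.255)
  203.245.128.0/19 (203.245.128.0 - 203.245.159.255)
Total matching entries: 6.

6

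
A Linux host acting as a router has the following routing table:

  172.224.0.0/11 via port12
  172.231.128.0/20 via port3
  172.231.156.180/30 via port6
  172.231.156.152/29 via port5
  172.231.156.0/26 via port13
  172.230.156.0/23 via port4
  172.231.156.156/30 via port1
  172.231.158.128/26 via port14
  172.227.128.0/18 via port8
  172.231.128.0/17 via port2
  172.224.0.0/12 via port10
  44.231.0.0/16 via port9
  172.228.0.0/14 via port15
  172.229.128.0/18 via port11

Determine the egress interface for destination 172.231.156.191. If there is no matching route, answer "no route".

Routes whose prefix contains 172.231.156.191:
  172.224.0.0/11 (172.224.0.0 - 172.255.255.255) -> port12
  172.224.0.0/12 (172.224.0.0 - 172.239.255.255) -> port10
  172.228.0.0/14 (172.228.0.0 - 172.231.255.255) -> port15
  172.231.128.0/17 (172.231.128.0 - 172.231.255.255) -> port2
More-specific entries that do NOT match:
  172.231.156.180/30 (172.231.156.180 - 172.231.156.183) does not contain 172.231.156.191
  172.231.156.156/30 (172.231.156.156 - 172.231.156.159) does not contain 172.231.156.191
  172.231.156.152/29 (172.231.156.152 - 172.231.156.159) does not contain 172.231.156.191
  172.231.156.0/26 (172.231.156.0 - 172.231.156.63) does not contain 172.231.156.191
  172.231.158.128/26 (172.231.158.128 - 172.231.158.191) does not contain 172.231.156.191
  172.230.156.0/23 (172.230.156.0 - 172.230.157.255) does not contain 172.231.156.191
  172.231.128.0/20 (172.231.128.0 - 172.231.143.255) does not contain 172.231.156.191
  172.227.128.0/18 (172.227.128.0 - 172.227.191.255) does not contain 172.231.156.191
  172.229.128.0/18 (172.229.128.0 - 172.229.191.255) does not contain 172.231.156.191
Longest matching prefix is /17 -> interface port2.

port2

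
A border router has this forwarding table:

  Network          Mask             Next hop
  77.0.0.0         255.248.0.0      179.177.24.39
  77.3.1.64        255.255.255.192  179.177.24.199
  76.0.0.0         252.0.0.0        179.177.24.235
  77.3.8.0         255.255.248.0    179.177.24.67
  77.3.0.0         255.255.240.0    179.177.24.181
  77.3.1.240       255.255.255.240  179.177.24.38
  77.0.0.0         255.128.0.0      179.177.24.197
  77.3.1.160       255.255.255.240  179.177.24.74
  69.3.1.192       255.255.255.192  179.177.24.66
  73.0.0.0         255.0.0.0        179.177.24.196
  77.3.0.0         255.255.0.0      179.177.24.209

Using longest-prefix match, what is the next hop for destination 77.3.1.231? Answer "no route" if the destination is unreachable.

Routes whose prefix contains 77.3.1.231:
  76.0.0.0/6 (76.0.0.0 - 79.255.255.255) -> 179.177.24.235
  77.0.0.0/9 (77.0.0.0 - 77.127.255.255) -> 179.177.24.197
  77.0.0.0/13 (77.0.0.0 - 77.7.255.255) -> 179.177.24.39
  77.3.0.0/16 (77.3.0.0 - 77.3.255.255) -> 179.177.24.209
  77.3.0.0/20 (77.3.0.0 - 77.3.15.255) -> 179.177.24.181
More-specific entries that do NOT match:
  77.3.1.240/28 (77.3.1.240 - 77.3.1.255) does not contain 77.3.1.231
  77.3.1.160/28 (77.3.1.160 - 77.3.1.175) does not contain 77.3.1.231
  77.3.1.64/26 (77.3.1.64 - 77.3.1.127) does not contain 77.3.1.231
  69.3.1.192/26 (69.3.1.192 - 69.3.1.255) does not contain 77.3.1.231
  77.3.8.0/21 (77.3.8.0 - 77.3.15.255) does not contain 77.3.1.231
Longest matching prefix is /20 -> next hop 179.177.24.181.

179.177.24.181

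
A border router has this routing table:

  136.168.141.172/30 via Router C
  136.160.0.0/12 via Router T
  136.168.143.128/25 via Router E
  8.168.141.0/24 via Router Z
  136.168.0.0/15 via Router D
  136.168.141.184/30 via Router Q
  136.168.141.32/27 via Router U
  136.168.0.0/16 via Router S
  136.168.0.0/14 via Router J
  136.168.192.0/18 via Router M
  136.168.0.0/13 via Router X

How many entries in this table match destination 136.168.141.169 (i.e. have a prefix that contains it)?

Prefixes containing 136.168.141.169:
  136.160.0.0/12 (136.160.0.0 - 136.175.255.255)
  136.168.0.0/13 (136.168.0.0 - 136.175.255.255)
  136.168.0.0/14 (136.168.0.0 - 136.171.255.255)
  136.168.0.0/15 (136.168.0.0 - 136.169.255.255)
  136.168.0.0/16 (136.168.0.0 - 136.168.255.255)
Total matching entries: 5.

5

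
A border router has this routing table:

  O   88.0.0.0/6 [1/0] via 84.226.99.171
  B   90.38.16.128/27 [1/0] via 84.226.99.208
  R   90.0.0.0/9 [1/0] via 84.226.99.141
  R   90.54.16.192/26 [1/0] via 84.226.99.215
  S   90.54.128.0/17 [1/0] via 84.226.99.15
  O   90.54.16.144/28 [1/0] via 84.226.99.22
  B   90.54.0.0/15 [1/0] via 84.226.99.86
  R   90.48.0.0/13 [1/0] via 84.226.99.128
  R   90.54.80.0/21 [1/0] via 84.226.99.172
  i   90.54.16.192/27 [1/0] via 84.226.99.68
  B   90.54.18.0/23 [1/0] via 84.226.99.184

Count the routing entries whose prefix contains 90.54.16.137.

Prefixes containing 90.54.16.137:
  88.0.0.0/6 (88.0.0.0 - 91.255.255.255)
  90.0.0.0/9 (90.0.0.0 - 90.127.255.255)
  90.48.0.0/13 (90.48.0.0 - 90.55.255.255)
  90.54.0.0/15 (90.54.0.0 - 90.55.255.255)
Total matching entries: 4.

4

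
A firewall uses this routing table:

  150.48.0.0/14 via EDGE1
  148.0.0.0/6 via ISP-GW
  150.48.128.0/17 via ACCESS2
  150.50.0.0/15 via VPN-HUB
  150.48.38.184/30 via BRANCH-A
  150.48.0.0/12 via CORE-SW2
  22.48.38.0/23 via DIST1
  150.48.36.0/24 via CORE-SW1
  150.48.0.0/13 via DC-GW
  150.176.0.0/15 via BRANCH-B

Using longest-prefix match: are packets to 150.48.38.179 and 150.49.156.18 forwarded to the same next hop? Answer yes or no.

150.48.38.179: longest match 150.48.0.0/14 -> EDGE1
150.49.156.18: longest match 150.48.0.0/14 -> EDGE1

yes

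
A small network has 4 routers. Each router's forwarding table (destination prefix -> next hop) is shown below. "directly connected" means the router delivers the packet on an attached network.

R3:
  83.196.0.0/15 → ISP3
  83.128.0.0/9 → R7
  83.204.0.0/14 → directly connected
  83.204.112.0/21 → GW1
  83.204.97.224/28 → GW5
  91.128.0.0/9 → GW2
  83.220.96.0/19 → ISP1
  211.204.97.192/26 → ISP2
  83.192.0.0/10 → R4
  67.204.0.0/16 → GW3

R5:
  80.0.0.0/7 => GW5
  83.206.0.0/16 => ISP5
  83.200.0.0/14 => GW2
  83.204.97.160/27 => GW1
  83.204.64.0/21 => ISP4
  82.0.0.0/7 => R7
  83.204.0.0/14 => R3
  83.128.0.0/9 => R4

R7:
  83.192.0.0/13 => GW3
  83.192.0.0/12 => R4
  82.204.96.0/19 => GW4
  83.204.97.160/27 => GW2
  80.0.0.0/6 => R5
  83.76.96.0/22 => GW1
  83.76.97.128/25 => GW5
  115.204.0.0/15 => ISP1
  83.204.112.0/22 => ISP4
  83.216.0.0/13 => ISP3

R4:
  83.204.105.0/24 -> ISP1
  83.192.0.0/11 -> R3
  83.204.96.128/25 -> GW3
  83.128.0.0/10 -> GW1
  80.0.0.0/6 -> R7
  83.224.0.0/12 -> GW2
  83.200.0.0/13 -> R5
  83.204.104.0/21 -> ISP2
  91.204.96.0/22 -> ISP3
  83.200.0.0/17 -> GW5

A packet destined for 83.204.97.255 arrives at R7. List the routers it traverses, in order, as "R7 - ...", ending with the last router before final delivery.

At R7: longest match for 83.204.97.255 is 83.192.0.0/12 -> R4
At R4: longest match for 83.204.97.255 is 83.200.0.0/13 -> R5
At R5: longest match for 83.204.97.255 is 83.204.0.0/14 -> R3
At R3: longest match for 83.204.97.255 is 83.204.0.0/14 -> directly connected

R7 - R4 - R5 - R3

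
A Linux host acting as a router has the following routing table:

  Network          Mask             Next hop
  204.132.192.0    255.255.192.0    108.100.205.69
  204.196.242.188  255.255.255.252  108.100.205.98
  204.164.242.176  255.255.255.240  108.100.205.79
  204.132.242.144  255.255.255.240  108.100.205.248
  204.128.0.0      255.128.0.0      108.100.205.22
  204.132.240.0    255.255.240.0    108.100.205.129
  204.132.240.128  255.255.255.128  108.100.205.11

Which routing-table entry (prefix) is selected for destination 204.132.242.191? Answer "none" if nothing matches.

204.132.240.0/20

Entries matching 204.132.242.191:
  204.128.0.0/9 (204.128.0.0 - 204.255.255.255)
  204.132.192.0/18 (204.132.192.0 - 204.132.255.255)
  204.132.240.0/20 (204.132.240.0 - 204.132.255.255)
Most specific is 204.132.240.0/20.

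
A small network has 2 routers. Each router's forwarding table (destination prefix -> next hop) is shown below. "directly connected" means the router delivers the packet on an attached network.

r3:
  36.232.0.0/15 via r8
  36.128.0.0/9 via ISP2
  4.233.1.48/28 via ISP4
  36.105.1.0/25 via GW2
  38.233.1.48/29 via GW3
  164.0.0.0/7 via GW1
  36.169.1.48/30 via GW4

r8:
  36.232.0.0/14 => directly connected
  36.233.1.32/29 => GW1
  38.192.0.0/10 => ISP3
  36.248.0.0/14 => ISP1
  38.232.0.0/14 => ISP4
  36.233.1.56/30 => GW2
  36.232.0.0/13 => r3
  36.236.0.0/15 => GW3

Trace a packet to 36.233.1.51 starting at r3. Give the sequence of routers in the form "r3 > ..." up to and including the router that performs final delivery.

At r3: longest match for 36.233.1.51 is 36.232.0.0/15 -> r8
At r8: longest match for 36.233.1.51 is 36.232.0.0/14 -> directly connected

r3 > r8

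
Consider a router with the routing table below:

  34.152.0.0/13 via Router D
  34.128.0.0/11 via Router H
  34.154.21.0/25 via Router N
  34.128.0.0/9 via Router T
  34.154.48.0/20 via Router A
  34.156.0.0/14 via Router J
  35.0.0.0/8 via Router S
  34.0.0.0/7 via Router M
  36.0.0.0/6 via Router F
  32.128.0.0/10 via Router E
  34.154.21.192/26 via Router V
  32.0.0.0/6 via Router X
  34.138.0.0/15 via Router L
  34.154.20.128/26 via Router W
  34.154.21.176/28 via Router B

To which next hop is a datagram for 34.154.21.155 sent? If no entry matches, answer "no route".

Routes whose prefix contains 34.154.21.155:
  32.0.0.0/6 (32.0.0.0 - 35.255.255.255) -> Router X
  34.0.0.0/7 (34.0.0.0 - 35.255.255.255) -> Router M
  34.128.0.0/9 (34.128.0.0 - 34.255.255.255) -> Router T
  34.128.0.0/11 (34.128.0.0 - 34.159.255.255) -> Router H
  34.152.0.0/13 (34.152.0.0 - 34.159.255.255) -> Router D
More-specific entries that do NOT match:
  34.154.21.176/28 (34.154.21.176 - 34.154.21.191) does not contain 34.154.21.155
  34.154.21.192/26 (34.154.21.192 - 34.154.21.255) does not contain 34.154.21.155
  34.154.20.128/26 (34.154.20.128 - 34.154.20.191) does not contain 34.154.21.155
  34.154.21.0/25 (34.154.21.0 - 34.154.21.127) does not contain 34.154.21.155
  34.154.48.0/20 (34.154.48.0 - 34.154.63.255) does not contain 34.154.21.155
  34.138.0.0/15 (34.138.0.0 - 34.139.255.255) does not contain 34.154.21.155
  34.156.0.0/14 (34.156.0.0 - 34.159.255.255) does not contain 34.154.21.155
Longest matching prefix is /13 -> next hop Router D.

Router D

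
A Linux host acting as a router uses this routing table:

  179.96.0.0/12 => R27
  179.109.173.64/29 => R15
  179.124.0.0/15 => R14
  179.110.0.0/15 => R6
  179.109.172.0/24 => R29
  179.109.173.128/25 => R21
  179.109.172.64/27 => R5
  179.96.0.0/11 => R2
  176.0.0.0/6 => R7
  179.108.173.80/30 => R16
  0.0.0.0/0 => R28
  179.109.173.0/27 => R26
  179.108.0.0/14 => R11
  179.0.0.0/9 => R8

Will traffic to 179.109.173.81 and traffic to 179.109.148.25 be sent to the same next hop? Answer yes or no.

yes

179.109.173.81: longest match 179.108.0.0/14 -> R11
179.109.148.25: longest match 179.108.0.0/14 -> R11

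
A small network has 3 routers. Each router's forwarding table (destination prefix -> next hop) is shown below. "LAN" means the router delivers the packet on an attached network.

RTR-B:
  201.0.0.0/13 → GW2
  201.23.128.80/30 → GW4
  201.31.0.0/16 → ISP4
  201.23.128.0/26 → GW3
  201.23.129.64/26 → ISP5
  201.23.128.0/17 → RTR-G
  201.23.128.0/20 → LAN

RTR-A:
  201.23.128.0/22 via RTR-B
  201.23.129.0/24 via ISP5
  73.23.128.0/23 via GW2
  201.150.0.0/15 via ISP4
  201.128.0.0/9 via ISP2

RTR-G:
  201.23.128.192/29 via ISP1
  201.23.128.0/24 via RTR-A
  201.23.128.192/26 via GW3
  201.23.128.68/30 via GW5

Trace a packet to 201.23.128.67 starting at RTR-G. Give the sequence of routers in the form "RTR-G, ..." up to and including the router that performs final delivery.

RTR-G, RTR-A, RTR-B

At RTR-G: longest match for 201.23.128.67 is 201.23.128.0/24 -> RTR-A
At RTR-A: longest match for 201.23.128.67 is 201.23.128.0/22 -> RTR-B
At RTR-B: longest match for 201.23.128.67 is 201.23.128.0/20 -> LAN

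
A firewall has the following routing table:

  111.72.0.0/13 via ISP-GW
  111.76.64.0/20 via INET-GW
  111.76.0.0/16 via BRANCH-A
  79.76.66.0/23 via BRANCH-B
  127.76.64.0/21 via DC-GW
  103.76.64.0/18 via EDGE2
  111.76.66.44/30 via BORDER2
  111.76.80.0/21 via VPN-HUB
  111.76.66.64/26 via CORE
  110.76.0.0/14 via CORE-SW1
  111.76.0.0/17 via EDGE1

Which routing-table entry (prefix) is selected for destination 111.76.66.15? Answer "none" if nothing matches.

Entries matching 111.76.66.15:
  111.72.0.0/13 (111.72.0.0 - 111.79.255.255)
  111.76.0.0/16 (111.76.0.0 - 111.76.255.255)
  111.76.0.0/17 (111.76.0.0 - 111.76.127.255)
  111.76.64.0/20 (111.76.64.0 - 111.76.79.255)
Most specific is 111.76.64.0/20.

111.76.64.0/20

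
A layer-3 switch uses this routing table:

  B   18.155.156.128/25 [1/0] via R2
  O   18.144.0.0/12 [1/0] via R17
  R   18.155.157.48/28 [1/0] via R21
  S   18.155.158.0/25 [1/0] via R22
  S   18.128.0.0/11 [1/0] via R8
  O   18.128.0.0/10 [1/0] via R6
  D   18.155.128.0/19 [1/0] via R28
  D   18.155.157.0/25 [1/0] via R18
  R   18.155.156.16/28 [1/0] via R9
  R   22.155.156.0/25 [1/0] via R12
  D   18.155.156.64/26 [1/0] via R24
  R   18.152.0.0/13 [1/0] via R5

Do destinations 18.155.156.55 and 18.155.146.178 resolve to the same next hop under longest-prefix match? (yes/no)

18.155.156.55: longest match 18.155.128.0/19 -> R28
18.155.146.178: longest match 18.155.128.0/19 -> R28

yes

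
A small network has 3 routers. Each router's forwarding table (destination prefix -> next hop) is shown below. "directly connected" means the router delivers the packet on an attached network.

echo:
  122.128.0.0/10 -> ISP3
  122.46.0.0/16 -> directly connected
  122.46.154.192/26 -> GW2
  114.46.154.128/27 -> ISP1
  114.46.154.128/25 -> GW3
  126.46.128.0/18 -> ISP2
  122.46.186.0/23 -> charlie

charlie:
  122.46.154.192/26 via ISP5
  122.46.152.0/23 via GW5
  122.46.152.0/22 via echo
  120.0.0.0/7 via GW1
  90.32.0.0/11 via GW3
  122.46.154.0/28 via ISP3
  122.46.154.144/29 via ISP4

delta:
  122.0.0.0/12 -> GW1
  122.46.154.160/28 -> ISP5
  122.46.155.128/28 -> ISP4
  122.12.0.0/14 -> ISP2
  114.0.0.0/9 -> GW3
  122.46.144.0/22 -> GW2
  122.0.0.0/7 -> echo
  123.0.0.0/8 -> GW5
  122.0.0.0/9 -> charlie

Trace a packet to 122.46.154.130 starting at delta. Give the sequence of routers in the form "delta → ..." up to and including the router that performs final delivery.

At delta: longest match for 122.46.154.130 is 122.0.0.0/9 -> charlie
At charlie: longest match for 122.46.154.130 is 122.46.152.0/22 -> echo
At echo: longest match for 122.46.154.130 is 122.46.0.0/16 -> directly connected

delta → charlie → echo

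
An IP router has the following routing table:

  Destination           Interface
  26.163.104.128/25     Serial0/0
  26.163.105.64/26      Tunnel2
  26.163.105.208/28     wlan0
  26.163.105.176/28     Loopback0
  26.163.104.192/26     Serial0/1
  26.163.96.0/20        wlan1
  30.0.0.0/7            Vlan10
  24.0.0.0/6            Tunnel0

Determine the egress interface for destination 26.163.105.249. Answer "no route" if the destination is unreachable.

Routes whose prefix contains 26.163.105.249:
  24.0.0.0/6 (24.0.0.0 - 27.255.255.255) -> Tunnel0
  26.163.96.0/20 (26.163.96.0 - 26.163.111.255) -> wlan1
More-specific entries that do NOT match:
  26.163.105.208/28 (26.163.105.208 - 26.163.105.223) does not contain 26.163.105.249
  26.163.105.176/28 (26.163.105.176 - 26.163.105.191) does not contain 26.163.105.249
  26.163.105.64/26 (26.163.105.64 - 26.163.105.127) does not contain 26.163.105.249
  26.163.104.192/26 (26.163.104.192 - 26.163.104.255) does not contain 26.163.105.249
  26.163.104.128/25 (26.163.104.128 - 26.163.104.255) does not contain 26.163.105.249
Longest matching prefix is /20 -> interface wlan1.

wlan1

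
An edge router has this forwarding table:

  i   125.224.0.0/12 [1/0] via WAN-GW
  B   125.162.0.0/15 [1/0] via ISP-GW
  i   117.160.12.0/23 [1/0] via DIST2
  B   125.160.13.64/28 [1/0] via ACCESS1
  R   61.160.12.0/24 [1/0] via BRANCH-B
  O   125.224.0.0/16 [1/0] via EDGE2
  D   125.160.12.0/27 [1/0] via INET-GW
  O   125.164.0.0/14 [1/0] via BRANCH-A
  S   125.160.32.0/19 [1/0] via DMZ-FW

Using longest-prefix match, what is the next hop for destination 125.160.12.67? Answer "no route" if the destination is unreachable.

No entry's prefix contains 125.160.12.67; there is no default route.

no route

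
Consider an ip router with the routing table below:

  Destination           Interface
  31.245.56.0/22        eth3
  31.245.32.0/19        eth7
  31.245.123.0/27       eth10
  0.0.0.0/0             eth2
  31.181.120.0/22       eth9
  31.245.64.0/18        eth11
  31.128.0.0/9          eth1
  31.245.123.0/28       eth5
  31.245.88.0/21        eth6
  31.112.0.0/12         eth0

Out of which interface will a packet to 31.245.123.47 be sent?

eth11

Routes whose prefix contains 31.245.123.47:
  0.0.0.0/0 (default, matches everything) -> eth2
  31.128.0.0/9 (31.128.0.0 - 31.255.255.255) -> eth1
  31.245.64.0/18 (31.245.64.0 - 31.245.127.255) -> eth11
More-specific entries that do NOT match:
  31.245.123.0/28 (31.245.123.0 - 31.245.123.15) does not contain 31.245.123.47
  31.245.123.0/27 (31.245.123.0 - 31.245.123.31) does not contain 31.245.123.47
  31.245.56.0/22 (31.245.56.0 - 31.245.59.255) does not contain 31.245.123.47
  31.181.120.0/22 (31.181.120.0 - 31.181.123.255) does not contain 31.245.123.47
  31.245.88.0/21 (31.245.88.0 - 31.245.95.255) does not contain 31.245.123.47
  31.245.32.0/19 (31.245.32.0 - 31.245.63.255) does not contain 31.245.123.47
Longest matching prefix is /18 -> interface eth11.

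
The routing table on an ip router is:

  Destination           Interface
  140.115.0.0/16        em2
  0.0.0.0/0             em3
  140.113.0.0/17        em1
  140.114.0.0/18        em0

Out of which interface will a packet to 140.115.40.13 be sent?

Routes whose prefix contains 140.115.40.13:
  0.0.0.0/0 (default, matches everything) -> em3
  140.115.0.0/16 (140.115.0.0 - 140.115.255.255) -> em2
More-specific entries that do NOT match:
  140.114.0.0/18 (140.114.0.0 - 140.114.63.255) does not contain 140.115.40.13
  140.113.0.0/17 (140.113.0.0 - 140.113.127.255) does not contain 140.115.40.13
Longest matching prefix is /16 -> interface em2.

em2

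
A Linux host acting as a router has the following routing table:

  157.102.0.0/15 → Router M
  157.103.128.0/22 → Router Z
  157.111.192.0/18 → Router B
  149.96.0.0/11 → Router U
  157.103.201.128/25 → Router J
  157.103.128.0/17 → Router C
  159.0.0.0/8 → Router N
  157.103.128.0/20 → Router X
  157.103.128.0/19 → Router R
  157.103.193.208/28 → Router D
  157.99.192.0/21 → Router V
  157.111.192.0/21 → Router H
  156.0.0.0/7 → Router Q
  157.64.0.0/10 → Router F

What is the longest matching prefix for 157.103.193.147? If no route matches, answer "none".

157.103.128.0/17

Entries matching 157.103.193.147:
  156.0.0.0/7 (156.0.0.0 - 157.255.255.255)
  157.64.0.0/10 (157.64.0.0 - 157.127.255.255)
  157.102.0.0/15 (157.102.0.0 - 157.103.255.255)
  157.103.128.0/17 (157.103.128.0 - 157.103.255.255)
Most specific is 157.103.128.0/17.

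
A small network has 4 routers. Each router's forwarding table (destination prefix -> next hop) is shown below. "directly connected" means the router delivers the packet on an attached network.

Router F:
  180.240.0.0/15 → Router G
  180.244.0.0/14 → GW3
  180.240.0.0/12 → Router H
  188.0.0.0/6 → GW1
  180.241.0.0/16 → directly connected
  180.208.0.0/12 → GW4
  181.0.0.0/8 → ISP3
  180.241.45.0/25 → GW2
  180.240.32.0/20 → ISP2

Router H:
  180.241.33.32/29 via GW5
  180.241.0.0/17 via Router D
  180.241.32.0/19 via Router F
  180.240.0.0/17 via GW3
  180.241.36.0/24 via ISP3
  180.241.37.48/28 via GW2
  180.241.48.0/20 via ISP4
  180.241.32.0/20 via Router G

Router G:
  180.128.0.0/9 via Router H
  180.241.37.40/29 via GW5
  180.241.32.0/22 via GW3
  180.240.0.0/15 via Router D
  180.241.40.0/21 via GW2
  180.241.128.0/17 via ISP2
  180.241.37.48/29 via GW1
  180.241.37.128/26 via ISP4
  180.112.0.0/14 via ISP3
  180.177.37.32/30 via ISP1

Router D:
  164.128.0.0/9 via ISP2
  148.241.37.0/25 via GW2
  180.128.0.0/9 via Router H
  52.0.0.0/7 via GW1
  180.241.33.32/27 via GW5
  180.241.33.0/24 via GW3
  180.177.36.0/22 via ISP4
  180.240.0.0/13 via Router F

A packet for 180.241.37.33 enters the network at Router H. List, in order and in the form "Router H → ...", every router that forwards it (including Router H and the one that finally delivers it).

At Router H: longest match for 180.241.37.33 is 180.241.32.0/20 -> Router G
At Router G: longest match for 180.241.37.33 is 180.240.0.0/15 -> Router D
At Router D: longest match for 180.241.37.33 is 180.240.0.0/13 -> Router F
At Router F: longest match for 180.241.37.33 is 180.241.0.0/16 -> directly connected

Router H → Router G → Router D → Router F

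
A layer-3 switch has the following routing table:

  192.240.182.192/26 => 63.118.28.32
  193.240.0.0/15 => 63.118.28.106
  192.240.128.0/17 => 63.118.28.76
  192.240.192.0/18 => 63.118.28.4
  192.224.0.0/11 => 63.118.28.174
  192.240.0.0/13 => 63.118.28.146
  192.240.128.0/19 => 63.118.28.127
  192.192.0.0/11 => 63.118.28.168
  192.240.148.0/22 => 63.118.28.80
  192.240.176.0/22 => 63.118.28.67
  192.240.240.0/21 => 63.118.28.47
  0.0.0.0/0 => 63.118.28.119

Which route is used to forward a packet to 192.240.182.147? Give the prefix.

Entries matching 192.240.182.147:
  0.0.0.0/0 (default, matches everything)
  192.224.0.0/11 (192.224.0.0 - 192.255.255.255)
  192.240.0.0/13 (192.240.0.0 - 192.247.255.255)
  192.240.128.0/17 (192.240.128.0 - 192.240.255.255)
Most specific is 192.240.128.0/17.

192.240.128.0/17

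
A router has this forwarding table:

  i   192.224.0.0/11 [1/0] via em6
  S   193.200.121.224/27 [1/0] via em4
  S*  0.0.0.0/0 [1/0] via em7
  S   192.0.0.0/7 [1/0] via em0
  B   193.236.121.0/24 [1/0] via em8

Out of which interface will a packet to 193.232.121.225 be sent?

em0

Routes whose prefix contains 193.232.121.225:
  0.0.0.0/0 (default, matches everything) -> em7
  192.0.0.0/7 (192.0.0.0 - 193.255.255.255) -> em0
More-specific entries that do NOT match:
  193.200.121.224/27 (193.200.121.224 - 193.200.121.255) does not contain 193.232.121.225
  193.236.121.0/24 (193.236.121.0 - 193.236.121.255) does not contain 193.232.121.225
  192.224.0.0/11 (192.224.0.0 - 192.255.255.255) does not contain 193.232.121.225
Longest matching prefix is /7 -> interface em0.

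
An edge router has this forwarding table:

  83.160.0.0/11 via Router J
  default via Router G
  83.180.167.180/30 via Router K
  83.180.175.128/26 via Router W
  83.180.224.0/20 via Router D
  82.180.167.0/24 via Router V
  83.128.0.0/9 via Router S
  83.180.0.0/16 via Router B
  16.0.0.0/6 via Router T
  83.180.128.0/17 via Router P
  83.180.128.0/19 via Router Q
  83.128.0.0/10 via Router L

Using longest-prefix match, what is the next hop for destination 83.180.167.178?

Routes whose prefix contains 83.180.167.178:
  0.0.0.0/0 (default, matches everything) -> Router G
  83.128.0.0/9 (83.128.0.0 - 83.255.255.255) -> Router S
  83.128.0.0/10 (83.128.0.0 - 83.191.255.255) -> Router L
  83.160.0.0/11 (83.160.0.0 - 83.191.255.255) -> Router J
  83.180.0.0/16 (83.180.0.0 - 83.180.255.255) -> Router B
  83.180.128.0/17 (83.180.128.0 - 83.180.255.255) -> Router P
More-specific entries that do NOT match:
  83.180.167.180/30 (83.180.167.180 - 83.180.167.183) does not contain 83.180.167.178
  83.180.175.128/26 (83.180.175.128 - 83.180.175.191) does not contain 83.180.167.178
  82.180.167.0/24 (82.180.167.0 - 82.180.167.255) does not contain 83.180.167.178
  83.180.224.0/20 (83.180.224.0 - 83.180.239.255) does not contain 83.180.167.178
  83.180.128.0/19 (83.180.128.0 - 83.180.159.255) does not contain 83.180.167.178
Longest matching prefix is /17 -> next hop Router P.

Router P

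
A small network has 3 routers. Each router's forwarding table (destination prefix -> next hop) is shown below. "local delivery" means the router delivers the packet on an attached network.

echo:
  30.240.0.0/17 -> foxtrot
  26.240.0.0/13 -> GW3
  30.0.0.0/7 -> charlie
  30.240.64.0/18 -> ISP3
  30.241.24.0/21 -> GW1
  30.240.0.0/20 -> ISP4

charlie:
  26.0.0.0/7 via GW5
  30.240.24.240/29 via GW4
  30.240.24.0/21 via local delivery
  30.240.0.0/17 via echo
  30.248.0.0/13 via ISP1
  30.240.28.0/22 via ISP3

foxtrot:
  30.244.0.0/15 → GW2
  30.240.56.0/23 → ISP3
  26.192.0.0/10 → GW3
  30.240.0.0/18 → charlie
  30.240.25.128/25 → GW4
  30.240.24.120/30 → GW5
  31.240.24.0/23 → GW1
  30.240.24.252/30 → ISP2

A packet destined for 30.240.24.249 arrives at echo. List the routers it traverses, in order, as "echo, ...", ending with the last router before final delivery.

At echo: longest match for 30.240.24.249 is 30.240.0.0/17 -> foxtrot
At foxtrot: longest match for 30.240.24.249 is 30.240.0.0/18 -> charlie
At charlie: longest match for 30.240.24.249 is 30.240.24.0/21 -> local delivery

echo, foxtrot, charlie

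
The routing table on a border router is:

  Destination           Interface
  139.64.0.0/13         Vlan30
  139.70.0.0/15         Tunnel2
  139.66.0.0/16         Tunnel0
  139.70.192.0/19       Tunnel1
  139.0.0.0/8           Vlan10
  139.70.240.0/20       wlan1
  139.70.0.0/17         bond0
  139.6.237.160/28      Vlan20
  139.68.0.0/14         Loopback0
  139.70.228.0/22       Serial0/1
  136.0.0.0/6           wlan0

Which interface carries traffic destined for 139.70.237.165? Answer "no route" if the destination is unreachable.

Tunnel2

Routes whose prefix contains 139.70.237.165:
  136.0.0.0/6 (136.0.0.0 - 139.255.255.255) -> wlan0
  139.0.0.0/8 (139.0.0.0 - 139.255.255.255) -> Vlan10
  139.64.0.0/13 (139.64.0.0 - 139.71.255.255) -> Vlan30
  139.68.0.0/14 (139.68.0.0 - 139.71.255.255) -> Loopback0
  139.70.0.0/15 (139.70.0.0 - 139.71.255.255) -> Tunnel2
More-specific entries that do NOT match:
  139.6.237.160/28 (139.6.237.160 - 139.6.237.175) does not contain 139.70.237.165
  139.70.228.0/22 (139.70.228.0 - 139.70.231.255) does not contain 139.70.237.165
  139.70.240.0/20 (139.70.240.0 - 139.70.255.255) does not contain 139.70.237.165
  139.70.192.0/19 (139.70.192.0 - 139.70.223.255) does not contain 139.70.237.165
  139.70.0.0/17 (139.70.0.0 - 139.70.127.255) does not contain 139.70.237.165
  139.66.0.0/16 (139.66.0.0 - 139.66.255.255) does not contain 139.70.237.165
Longest matching prefix is /15 -> interface Tunnel2.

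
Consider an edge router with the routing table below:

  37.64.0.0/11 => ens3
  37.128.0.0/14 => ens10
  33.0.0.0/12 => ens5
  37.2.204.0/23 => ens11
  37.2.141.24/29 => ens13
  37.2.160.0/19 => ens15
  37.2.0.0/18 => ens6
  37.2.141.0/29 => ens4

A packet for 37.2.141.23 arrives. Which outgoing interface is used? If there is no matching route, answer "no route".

No entry's prefix contains 37.2.141.23; there is no default route.

no route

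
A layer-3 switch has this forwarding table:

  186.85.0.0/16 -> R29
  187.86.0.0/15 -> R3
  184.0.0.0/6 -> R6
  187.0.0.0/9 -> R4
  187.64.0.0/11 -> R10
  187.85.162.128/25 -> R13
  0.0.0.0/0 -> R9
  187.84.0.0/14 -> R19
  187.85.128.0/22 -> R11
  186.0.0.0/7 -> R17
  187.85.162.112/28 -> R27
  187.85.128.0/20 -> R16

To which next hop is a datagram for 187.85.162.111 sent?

R19

Routes whose prefix contains 187.85.162.111:
  0.0.0.0/0 (default, matches everything) -> R9
  184.0.0.0/6 (184.0.0.0 - 187.255.255.255) -> R6
  186.0.0.0/7 (186.0.0.0 - 187.255.255.255) -> R17
  187.0.0.0/9 (187.0.0.0 - 187.127.255.255) -> R4
  187.64.0.0/11 (187.64.0.0 - 187.95.255.255) -> R10
  187.84.0.0/14 (187.84.0.0 - 187.87.255.255) -> R19
More-specific entries that do NOT match:
  187.85.162.112/28 (187.85.162.112 - 187.85.162.127) does not contain 187.85.162.111
  187.85.162.128/25 (187.85.162.128 - 187.85.162.255) does not contain 187.85.162.111
  187.85.128.0/22 (187.85.128.0 - 187.85.131.255) does not contain 187.85.162.111
  187.85.128.0/20 (187.85.128.0 - 187.85.143.255) does not contain 187.85.162.111
  186.85.0.0/16 (186.85.0.0 - 186.85.255.255) does not contain 187.85.162.111
  187.86.0.0/15 (187.86.0.0 - 187.87.255.255) does not contain 187.85.162.111
Longest matching prefix is /14 -> next hop R19.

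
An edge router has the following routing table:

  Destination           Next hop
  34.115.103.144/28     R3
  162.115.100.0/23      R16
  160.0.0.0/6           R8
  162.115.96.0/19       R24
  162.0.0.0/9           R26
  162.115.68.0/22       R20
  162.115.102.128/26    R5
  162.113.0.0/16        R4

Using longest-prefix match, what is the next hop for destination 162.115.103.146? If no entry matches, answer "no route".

Routes whose prefix contains 162.115.103.146:
  160.0.0.0/6 (160.0.0.0 - 163.255.255.255) -> R8
  162.0.0.0/9 (162.0.0.0 - 162.127.255.255) -> R26
  162.115.96.0/19 (162.115.96.0 - 162.115.127.255) -> R24
More-specific entries that do NOT match:
  34.115.103.144/28 (34.115.103.144 - 34.115.103.159) does not contain 162.115.103.146
  162.115.102.128/26 (162.115.102.128 - 162.115.102.191) does not contain 162.115.103.146
  162.115.100.0/23 (162.115.100.0 - 162.115.101.255) does not contain 162.115.103.146
  162.115.68.0/22 (162.115.68.0 - 162.115.71.255) does not contain 162.115.103.146
Longest matching prefix is /19 -> next hop R24.

R24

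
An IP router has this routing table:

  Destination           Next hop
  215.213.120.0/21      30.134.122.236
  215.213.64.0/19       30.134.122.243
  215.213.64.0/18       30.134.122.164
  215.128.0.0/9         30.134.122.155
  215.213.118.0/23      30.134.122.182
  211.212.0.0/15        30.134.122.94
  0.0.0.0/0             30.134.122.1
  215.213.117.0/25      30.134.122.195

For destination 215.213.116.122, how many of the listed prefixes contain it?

Prefixes containing 215.213.116.122:
  0.0.0.0/0 (default, matches everything)
  215.128.0.0/9 (215.128.0.0 - 215.255.255.255)
  215.213.64.0/18 (215.213.64.0 - 215.213.127.255)
Total matching entries: 3.

3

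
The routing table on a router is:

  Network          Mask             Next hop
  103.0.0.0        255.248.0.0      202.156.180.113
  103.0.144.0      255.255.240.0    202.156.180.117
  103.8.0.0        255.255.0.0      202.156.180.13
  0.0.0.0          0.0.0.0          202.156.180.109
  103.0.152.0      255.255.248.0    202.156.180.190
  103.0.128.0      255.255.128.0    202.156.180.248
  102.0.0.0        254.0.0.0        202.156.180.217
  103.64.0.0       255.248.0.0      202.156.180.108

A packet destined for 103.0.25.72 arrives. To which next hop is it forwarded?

202.156.180.113

Routes whose prefix contains 103.0.25.72:
  0.0.0.0/0 (default, matches everything) -> 202.156.180.109
  102.0.0.0/7 (102.0.0.0 - 103.255.255.255) -> 202.156.180.217
  103.0.0.0/13 (103.0.0.0 - 103.7.255.255) -> 202.156.180.113
More-specific entries that do NOT match:
  103.0.152.0/21 (103.0.152.0 - 103.0.159.255) does not contain 103.0.25.72
  103.0.144.0/20 (103.0.144.0 - 103.0.159.255) does not contain 103.0.25.72
  103.0.128.0/17 (103.0.128.0 - 103.0.255.255) does not contain 103.0.25.72
  103.8.0.0/16 (103.8.0.0 - 103.8.255.255) does not contain 103.0.25.72
Longest matching prefix is /13 -> next hop 202.156.180.113.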